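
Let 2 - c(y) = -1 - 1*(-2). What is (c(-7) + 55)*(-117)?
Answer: -6552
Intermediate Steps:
c(y) = 1 (c(y) = 2 - (-1 - 1*(-2)) = 2 - (-1 + 2) = 2 - 1*1 = 2 - 1 = 1)
(c(-7) + 55)*(-117) = (1 + 55)*(-117) = 56*(-117) = -6552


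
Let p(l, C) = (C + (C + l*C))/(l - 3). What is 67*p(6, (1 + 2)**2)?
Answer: 1608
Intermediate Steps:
p(l, C) = (2*C + C*l)/(-3 + l) (p(l, C) = (C + (C + C*l))/(-3 + l) = (2*C + C*l)/(-3 + l))
67*p(6, (1 + 2)**2) = 67*((1 + 2)**2*(2 + 6)/(-3 + 6)) = 67*(3**2*8/3) = 67*(9*(1/3)*8) = 67*24 = 1608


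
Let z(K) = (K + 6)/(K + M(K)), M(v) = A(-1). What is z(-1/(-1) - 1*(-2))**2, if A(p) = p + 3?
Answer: 81/25 ≈ 3.2400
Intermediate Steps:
A(p) = 3 + p
M(v) = 2 (M(v) = 3 - 1 = 2)
z(K) = (6 + K)/(2 + K) (z(K) = (K + 6)/(K + 2) = (6 + K)/(2 + K))
z(-1/(-1) - 1*(-2))**2 = ((6 + (-1/(-1) - 1*(-2)))/(2 + (-1/(-1) - 1*(-2))))**2 = ((6 + (-1*(-1) + 2))/(2 + (-1*(-1) + 2)))**2 = ((6 + (1 + 2))/(2 + (1 + 2)))**2 = ((6 + 3)/(2 + 3))**2 = (9/5)**2 = 81/25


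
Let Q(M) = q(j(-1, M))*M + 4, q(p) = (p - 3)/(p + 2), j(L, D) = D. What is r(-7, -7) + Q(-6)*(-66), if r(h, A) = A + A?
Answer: 613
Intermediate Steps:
q(p) = (-3 + p)/(2 + p)
Q(M) = 4 + M*(-3 + M)/(2 + M) (Q(M) = ((-3 + M)/(2 + M))*M + 4 = M*(-3 + M)/(2 + M) + 4 = 4 + M*(-3 + M)/(2 + M))
r(h, A) = 2*A
r(-7, -7) + Q(-6)*(-66) = 2*(-7) + ((8 - 6 + (-6)²)/(2 - 6))*(-66) = -14 + ((8 - 6 + 36)/(-4))*(-66) = -14 - ¼*38*(-66) = -14 - 19/2*(-66) = -14 + 627 = 613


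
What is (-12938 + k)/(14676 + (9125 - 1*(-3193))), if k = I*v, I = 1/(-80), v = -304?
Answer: -21557/44990 ≈ -0.47915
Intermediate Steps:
I = -1/80 ≈ -0.012500
k = 19/5 (k = -1/80*(-304) = 19/5 ≈ 3.8000)
(-12938 + k)/(14676 + (9125 - 1*(-3193))) = (-12938 + 19/5)/(14676 + (9125 - 1*(-3193))) = -64671/(5*(14676 + (9125 + 3193))) = -64671/(5*(14676 + 12318)) = -64671/5/26994 = -64671/5*1/26994 = -21557/44990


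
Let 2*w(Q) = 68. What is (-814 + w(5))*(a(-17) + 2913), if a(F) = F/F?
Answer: -2272920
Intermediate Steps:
a(F) = 1
w(Q) = 34 (w(Q) = (1/2)*68 = 34)
(-814 + w(5))*(a(-17) + 2913) = (-814 + 34)*(1 + 2913) = -780*2914 = -2272920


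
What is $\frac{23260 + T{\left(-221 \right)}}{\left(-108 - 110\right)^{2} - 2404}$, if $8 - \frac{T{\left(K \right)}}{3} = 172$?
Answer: $\frac{1423}{2820} \approx 0.50461$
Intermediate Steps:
$T{\left(K \right)} = -492$ ($T{\left(K \right)} = 24 - 516 = -492$)
$\frac{23260 + T{\left(-221 \right)}}{\left(-108 - 110\right)^{2} - 2404} = \frac{23260 - 492}{\left(-108 - 110\right)^{2} - 2404} = \frac{22768}{\left(-218\right)^{2} - 2404} = \frac{22768}{47524 - 2404} = \frac{22768}{45120} = 22768 \cdot \frac{1}{45120} = \frac{1423}{2820}$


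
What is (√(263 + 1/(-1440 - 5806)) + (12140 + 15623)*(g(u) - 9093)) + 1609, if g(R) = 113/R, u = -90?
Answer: -22723398719/90 + √13808680462/7246 ≈ -2.5248e+8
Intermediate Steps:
(√(263 + 1/(-1440 - 5806)) + (12140 + 15623)*(g(u) - 9093)) + 1609 = (√(263 + 1/(-1440 - 5806)) + (12140 + 15623)*(113/(-90) - 9093)) + 1609 = (√(263 + 1/(-7246)) + 27763*(113*(-1/90) - 9093)) + 1609 = (√(263 - 1/7246) + 27763*(-113/90 - 9093)) + 1609 = (√(1905697/7246) + 27763*(-818483/90)) + 1609 = (√13808680462/7246 - 22723543529/90) + 1609 = (-22723543529/90 + √13808680462/7246) + 1609 = -22723398719/90 + √13808680462/7246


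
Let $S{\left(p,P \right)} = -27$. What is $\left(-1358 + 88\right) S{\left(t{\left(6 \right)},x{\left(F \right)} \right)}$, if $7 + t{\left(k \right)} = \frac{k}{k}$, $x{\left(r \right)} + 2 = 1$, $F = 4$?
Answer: $34290$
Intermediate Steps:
$x{\left(r \right)} = -1$ ($x{\left(r \right)} = -2 + 1 = -1$)
$t{\left(k \right)} = -6$ ($t{\left(k \right)} = -7 + \frac{k}{k} = -7 + 1 = -6$)
$\left(-1358 + 88\right) S{\left(t{\left(6 \right)},x{\left(F \right)} \right)} = \left(-1358 + 88\right) \left(-27\right) = \left(-1270\right) \left(-27\right) = 34290$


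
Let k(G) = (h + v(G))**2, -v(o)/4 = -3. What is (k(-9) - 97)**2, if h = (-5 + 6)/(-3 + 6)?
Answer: 246016/81 ≈ 3037.2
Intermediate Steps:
h = 1/3 ≈ 0.33333
v(o) = 12 (v(o) = -4*(-3) = 12)
k(G) = 1369/9 (k(G) = (1/3 + 12)**2 = (37/3)**2 = 1369/9)
(k(-9) - 97)**2 = (1369/9 - 97)**2 = (496/9)**2 = 246016/81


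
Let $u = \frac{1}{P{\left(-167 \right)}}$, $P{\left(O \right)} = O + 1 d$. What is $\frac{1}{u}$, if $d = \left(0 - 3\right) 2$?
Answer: $-173$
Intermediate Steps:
$d = -6$ ($d = \left(-3\right) 2 = -6$)
$P{\left(O \right)} = -6 + O$ ($P{\left(O \right)} = O + 1 \left(-6\right) = O - 6 = -6 + O$)
$u = - \frac{1}{173}$ ($u = \frac{1}{-6 - 167} = \frac{1}{-173} = - \frac{1}{173} \approx -0.0057803$)
$\frac{1}{u} = \frac{1}{- \frac{1}{173}} = -173$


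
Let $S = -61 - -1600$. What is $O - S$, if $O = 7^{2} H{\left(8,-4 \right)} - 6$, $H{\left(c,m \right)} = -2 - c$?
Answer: $-2035$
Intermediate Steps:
$S = 1539$ ($S = -61 + 1600 = 1539$)
$O = -496$ ($O = 7^{2} \left(-2 - 8\right) - 6 = 49 \left(-2 - 8\right) - 6 = 49 \left(-10\right) - 6 = -490 - 6 = -496$)
$O - S = -496 - 1539 = -2035$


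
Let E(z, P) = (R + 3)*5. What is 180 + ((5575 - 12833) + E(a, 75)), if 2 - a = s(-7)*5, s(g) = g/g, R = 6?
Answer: -7033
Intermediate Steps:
s(g) = 1
a = -3 (a = 2 - 5 = -3)
E(z, P) = 45 (E(z, P) = (6 + 3)*5 = 9*5 = 45)
180 + ((5575 - 12833) + E(a, 75)) = 180 + ((5575 - 12833) + 45) = 180 + (-7258 + 45) = 180 - 7213 = -7033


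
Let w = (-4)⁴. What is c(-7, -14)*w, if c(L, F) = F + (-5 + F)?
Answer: -8448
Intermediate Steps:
c(L, F) = -5 + 2*F
w = 256
c(-7, -14)*w = (-5 + 2*(-14))*256 = (-5 - 28)*256 = -33*256 = -8448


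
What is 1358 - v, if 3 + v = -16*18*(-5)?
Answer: -79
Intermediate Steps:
v = 1437 (v = -3 - 16*18*(-5) = -3 - 288*(-5) = -3 + 1440 = 1437)
1358 - v = 1358 - 1*1437 = 1358 - 1437 = -79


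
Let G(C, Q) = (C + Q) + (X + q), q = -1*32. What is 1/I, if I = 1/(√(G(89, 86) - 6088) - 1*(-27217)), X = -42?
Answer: 27217 + I*√5987 ≈ 27217.0 + 77.376*I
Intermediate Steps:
q = -32
G(C, Q) = -74 + C + Q (G(C, Q) = (C + Q) + (-42 - 32) = (C + Q) - 74 = -74 + C + Q)
I = 1/(27217 + I*√5987) (I = 1/(√((-74 + 89 + 86) - 6088) - 1*(-27217)) = 1/(√(101 - 6088) + 27217) = 1/(√(-5987) + 27217) = 1/(I*√5987 + 27217) = 1/(27217 + I*√5987) ≈ 3.6741e-5 - 1.045e-7*I)
1/I = 1/(27217/740771076 - I*√5987/740771076)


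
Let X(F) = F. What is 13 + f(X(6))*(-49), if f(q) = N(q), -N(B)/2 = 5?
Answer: 503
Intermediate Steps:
N(B) = -10 (N(B) = -2*5 = -10)
f(q) = -10
13 + f(X(6))*(-49) = 13 - 10*(-49) = 13 + 490 = 503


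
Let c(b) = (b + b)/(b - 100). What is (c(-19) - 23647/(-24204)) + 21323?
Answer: 61419858893/2880276 ≈ 21324.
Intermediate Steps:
c(b) = 2*b/(-100 + b) (c(b) = (2*b)/(-100 + b) = 2*b/(-100 + b))
(c(-19) - 23647/(-24204)) + 21323 = (2*(-19)/(-100 - 19) - 23647/(-24204)) + 21323 = (2*(-19)/(-119) - 23647*(-1/24204)) + 21323 = (2*(-19)*(-1/119) + 23647/24204) + 21323 = (38/119 + 23647/24204) + 21323 = 3733745/2880276 + 21323 = 61419858893/2880276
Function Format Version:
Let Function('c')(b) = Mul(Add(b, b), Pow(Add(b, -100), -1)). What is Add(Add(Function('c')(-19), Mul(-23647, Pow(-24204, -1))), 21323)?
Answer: Rational(61419858893, 2880276) ≈ 21324.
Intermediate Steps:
Function('c')(b) = Mul(2, b, Pow(Add(-100, b), -1)) (Function('c')(b) = Mul(Mul(2, b), Pow(Add(-100, b), -1)) = Mul(2, b, Pow(Add(-100, b), -1)))
Add(Add(Function('c')(-19), Mul(-23647, Pow(-24204, -1))), 21323) = Add(Add(Mul(2, -19, Pow(Add(-100, -19), -1)), Mul(-23647, Pow(-24204, -1))), 21323) = Add(Add(Mul(2, -19, Pow(-119, -1)), Mul(-23647, Rational(-1, 24204))), 21323) = Add(Add(Mul(2, -19, Rational(-1, 119)), Rational(23647, 24204)), 21323) = Add(Add(Rational(38, 119), Rational(23647, 24204)), 21323) = Add(Rational(3733745, 2880276), 21323) = Rational(61419858893, 2880276)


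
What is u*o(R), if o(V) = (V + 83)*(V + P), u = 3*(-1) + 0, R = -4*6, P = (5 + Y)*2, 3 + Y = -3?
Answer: 4602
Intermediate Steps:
Y = -6 (Y = -3 - 3 = -6)
P = -2 (P = (5 - 6)*2 = -1*2 = -2)
R = -24
u = -3 (u = -3 + 0 = -3)
o(V) = (-2 + V)*(83 + V) (o(V) = (V + 83)*(V - 2) = (83 + V)*(-2 + V) = (-2 + V)*(83 + V))
u*o(R) = -3*(-166 + (-24)² + 81*(-24)) = -3*(-166 + 576 - 1944) = -3*(-1534) = 4602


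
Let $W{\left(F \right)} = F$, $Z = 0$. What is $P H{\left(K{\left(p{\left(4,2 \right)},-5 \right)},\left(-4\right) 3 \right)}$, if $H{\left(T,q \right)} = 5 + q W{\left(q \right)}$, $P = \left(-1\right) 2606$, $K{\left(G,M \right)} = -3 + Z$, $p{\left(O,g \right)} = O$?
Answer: $-388294$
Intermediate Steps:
$K{\left(G,M \right)} = -3$ ($K{\left(G,M \right)} = -3 + 0 = -3$)
$P = -2606$
$H{\left(T,q \right)} = 5 + q^{2}$ ($H{\left(T,q \right)} = 5 + q q = 5 + q^{2}$)
$P H{\left(K{\left(p{\left(4,2 \right)},-5 \right)},\left(-4\right) 3 \right)} = - 2606 \left(5 + \left(\left(-4\right) 3\right)^{2}\right) = - 2606 \left(5 + \left(-12\right)^{2}\right) = - 2606 \left(5 + 144\right) = \left(-2606\right) 149 = -388294$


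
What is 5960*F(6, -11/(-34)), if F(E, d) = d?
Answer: 32780/17 ≈ 1928.2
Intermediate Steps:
5960*F(6, -11/(-34)) = 5960*(-11/(-34)) = 5960*(-11*(-1/34)) = 5960*(11/34) = 32780/17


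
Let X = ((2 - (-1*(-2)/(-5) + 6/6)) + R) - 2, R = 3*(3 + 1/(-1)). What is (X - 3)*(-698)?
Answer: -8376/5 ≈ -1675.2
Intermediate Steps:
R = 6 (R = 3*(3 - 1) = 3*2 = 6)
X = 27/5 (X = ((2 - (-1*(-2)/(-5) + 6/6)) + 6) - 2 = ((2 - (2*(-⅕) + 6*(⅙))) + 6) - 2 = ((2 - (-⅖ + 1)) + 6) - 2 = ((2 - 1*⅗) + 6) - 2 = ((2 - ⅗) + 6) - 2 = (7/5 + 6) - 2 = 37/5 - 2 = 27/5 ≈ 5.4000)
(X - 3)*(-698) = (27/5 - 3)*(-698) = (12/5)*(-698) = -8376/5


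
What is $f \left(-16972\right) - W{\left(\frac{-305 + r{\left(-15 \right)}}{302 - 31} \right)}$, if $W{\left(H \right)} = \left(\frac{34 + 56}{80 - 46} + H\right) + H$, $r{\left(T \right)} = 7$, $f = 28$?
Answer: $- \frac{2189322175}{4607} \approx -4.7522 \cdot 10^{5}$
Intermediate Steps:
$W{\left(H \right)} = \frac{45}{17} + 2 H$ ($W{\left(H \right)} = \left(\frac{90}{34} + H\right) + H = \left(90 \cdot \frac{1}{34} + H\right) + H = \left(\frac{45}{17} + H\right) + H = \frac{45}{17} + 2 H$)
$f \left(-16972\right) - W{\left(\frac{-305 + r{\left(-15 \right)}}{302 - 31} \right)} = 28 \left(-16972\right) - \left(\frac{45}{17} + 2 \frac{-305 + 7}{302 - 31}\right) = -475216 - \left(\frac{45}{17} + 2 \left(- \frac{298}{271}\right)\right) = -475216 - \left(\frac{45}{17} - \frac{596}{271}\right) = -475216 - \frac{2063}{4607} = - \frac{2189322175}{4607}$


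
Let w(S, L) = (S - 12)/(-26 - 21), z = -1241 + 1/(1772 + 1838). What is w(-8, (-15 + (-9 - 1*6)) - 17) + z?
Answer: -210488223/169670 ≈ -1240.6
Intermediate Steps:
z = -4480009/3610 (z = -1241 + 1/3610 = -4480009/3610 ≈ -1241.0)
w(S, L) = 12/47 - S/47 (w(S, L) = (-12 + S)/(-47) = (-12 + S)*(-1/47) = 12/47 - S/47)
w(-8, (-15 + (-9 - 1*6)) - 17) + z = (12/47 - 1/47*(-8)) - 4480009/3610 = (12/47 + 8/47) - 4480009/3610 = 20/47 - 4480009/3610 = -210488223/169670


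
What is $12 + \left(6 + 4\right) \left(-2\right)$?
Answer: $-8$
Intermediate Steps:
$12 + \left(6 + 4\right) \left(-2\right) = 12 + 10 \left(-2\right) = 12 - 20 = -8$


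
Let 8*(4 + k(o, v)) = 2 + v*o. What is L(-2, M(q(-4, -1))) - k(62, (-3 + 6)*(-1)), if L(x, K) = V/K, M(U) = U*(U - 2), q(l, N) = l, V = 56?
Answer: 88/3 ≈ 29.333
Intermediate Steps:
k(o, v) = -15/4 + o*v/8 (k(o, v) = -4 + (2 + v*o)/8 = -4 + (2 + o*v)/8 = -4 + (¼ + o*v/8) = -15/4 + o*v/8)
M(U) = U*(-2 + U)
L(x, K) = 56/K
L(-2, M(q(-4, -1))) - k(62, (-3 + 6)*(-1)) = 56/((-4*(-2 - 4))) - (-15/4 + (⅛)*62*((-3 + 6)*(-1))) = 56/((-4*(-6))) - (-15/4 + (⅛)*62*(3*(-1))) = 56/24 - (-15/4 + (⅛)*62*(-3)) = 56*(1/24) - (-15/4 - 93/4) = 7/3 - 1*(-27) = 7/3 + 27 = 88/3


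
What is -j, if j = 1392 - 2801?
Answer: 1409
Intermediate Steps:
j = -1409
-j = -1*(-1409) = 1409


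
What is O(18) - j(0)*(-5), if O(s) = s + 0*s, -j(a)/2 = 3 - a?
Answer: -12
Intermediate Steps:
j(a) = -6 + 2*a (j(a) = -2*(3 - a) = -6 + 2*a)
O(s) = s (O(s) = s + 0 = s)
O(18) - j(0)*(-5) = 18 - (-6 + 2*0)*(-5) = 18 - (-6 + 0)*(-5) = 18 - (-6)*(-5) = 18 - 1*30 = 18 - 30 = -12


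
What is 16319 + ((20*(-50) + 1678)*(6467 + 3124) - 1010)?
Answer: 6518007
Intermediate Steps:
16319 + ((20*(-50) + 1678)*(6467 + 3124) - 1010) = 16319 + ((-1000 + 1678)*9591 - 1010) = 16319 + (678*9591 - 1010) = 16319 + (6502698 - 1010) = 16319 + 6501688 = 6518007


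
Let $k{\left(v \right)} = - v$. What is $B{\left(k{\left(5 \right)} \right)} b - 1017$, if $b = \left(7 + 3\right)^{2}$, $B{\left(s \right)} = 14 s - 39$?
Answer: $-11917$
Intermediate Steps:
$B{\left(s \right)} = -39 + 14 s$
$b = 100$ ($b = 10^{2} = 100$)
$B{\left(k{\left(5 \right)} \right)} b - 1017 = \left(-39 + 14 \left(\left(-1\right) 5\right)\right) 100 - 1017 = \left(-39 + 14 \left(-5\right)\right) 100 - 1017 = \left(-39 - 70\right) 100 - 1017 = \left(-109\right) 100 - 1017 = -10900 - 1017 = -11917$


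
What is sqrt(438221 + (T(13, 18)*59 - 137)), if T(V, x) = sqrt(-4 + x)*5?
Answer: sqrt(438084 + 295*sqrt(14)) ≈ 662.71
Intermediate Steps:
T(V, x) = 5*sqrt(-4 + x)
sqrt(438221 + (T(13, 18)*59 - 137)) = sqrt(438221 + ((5*sqrt(-4 + 18))*59 - 137)) = sqrt(438221 + ((5*sqrt(14))*59 - 137)) = sqrt(438221 + (295*sqrt(14) - 137)) = sqrt(438221 + (-137 + 295*sqrt(14))) = sqrt(438084 + 295*sqrt(14))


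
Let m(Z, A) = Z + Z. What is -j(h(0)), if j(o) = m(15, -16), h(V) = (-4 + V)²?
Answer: -30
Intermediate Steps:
m(Z, A) = 2*Z
j(o) = 30 (j(o) = 2*15 = 30)
-j(h(0)) = -1*30 = -30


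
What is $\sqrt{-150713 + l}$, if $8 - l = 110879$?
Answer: $4 i \sqrt{16349} \approx 511.45 i$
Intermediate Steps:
$l = -110871$ ($l = 8 - 110879 = -110871$)
$\sqrt{-150713 + l} = \sqrt{-150713 - 110871} = \sqrt{-261584} = 4 i \sqrt{16349}$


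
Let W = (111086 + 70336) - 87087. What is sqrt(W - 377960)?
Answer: 5*I*sqrt(11345) ≈ 532.56*I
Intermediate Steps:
W = 94335 (W = 181422 - 87087 = 94335)
sqrt(W - 377960) = sqrt(94335 - 377960) = sqrt(-283625) = 5*I*sqrt(11345)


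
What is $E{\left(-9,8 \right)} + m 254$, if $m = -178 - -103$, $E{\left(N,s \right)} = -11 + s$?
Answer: $-19053$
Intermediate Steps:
$m = -75$ ($m = -178 + 103 = -75$)
$E{\left(-9,8 \right)} + m 254 = \left(-11 + 8\right) - 19050 = -3 - 19050 = -19053$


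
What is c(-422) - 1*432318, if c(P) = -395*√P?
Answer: -432318 - 395*I*√422 ≈ -4.3232e+5 - 8114.3*I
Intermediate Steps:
c(-422) - 1*432318 = -395*I*√422 - 1*432318 = -395*I*√422 - 432318 = -432318 - 395*I*√422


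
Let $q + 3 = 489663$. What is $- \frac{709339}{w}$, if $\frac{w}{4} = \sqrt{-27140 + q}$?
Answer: $- \frac{709339 \sqrt{115630}}{925040} \approx -260.75$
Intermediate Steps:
$q = 489660$ ($q = -3 + 489663 = 489660$)
$w = 8 \sqrt{115630}$ ($w = 4 \sqrt{-27140 + 489660} = 4 \sqrt{462520} = 4 \cdot 2 \sqrt{115630} = 8 \sqrt{115630} \approx 2720.4$)
$- \frac{709339}{w} = - \frac{709339}{8 \sqrt{115630}} = - 709339 \frac{\sqrt{115630}}{925040} = - \frac{709339 \sqrt{115630}}{925040}$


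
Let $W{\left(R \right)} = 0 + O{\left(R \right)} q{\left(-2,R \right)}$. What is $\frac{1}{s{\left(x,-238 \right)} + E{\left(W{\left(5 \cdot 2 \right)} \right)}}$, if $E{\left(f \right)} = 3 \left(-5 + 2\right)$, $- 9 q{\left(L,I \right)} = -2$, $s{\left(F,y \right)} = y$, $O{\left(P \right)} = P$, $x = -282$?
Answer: $- \frac{1}{247} \approx -0.0040486$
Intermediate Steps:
$q{\left(L,I \right)} = \frac{2}{9}$ ($q{\left(L,I \right)} = \left(- \frac{1}{9}\right) \left(-2\right) = \frac{2}{9}$)
$W{\left(R \right)} = \frac{2 R}{9}$ ($W{\left(R \right)} = 0 + R \frac{2}{9} = 0 + \frac{2 R}{9} = \frac{2 R}{9}$)
$E{\left(f \right)} = -9$ ($E{\left(f \right)} = 3 \left(-3\right) = -9$)
$\frac{1}{s{\left(x,-238 \right)} + E{\left(W{\left(5 \cdot 2 \right)} \right)}} = \frac{1}{-238 - 9} = \frac{1}{-247} = - \frac{1}{247}$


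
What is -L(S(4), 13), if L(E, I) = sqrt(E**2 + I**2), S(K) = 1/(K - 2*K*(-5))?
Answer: -sqrt(327185)/44 ≈ -13.000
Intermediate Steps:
S(K) = 1/(11*K) (S(K) = 1/(K + 10*K) = 1/(11*K))
-L(S(4), 13) = -sqrt(((1/11)/4)**2 + 13**2) = -sqrt(((1/11)*(1/4))**2 + 169) = -sqrt((1/44)**2 + 169) = -sqrt(1/1936 + 169) = -sqrt(327185/1936) = -sqrt(327185)/44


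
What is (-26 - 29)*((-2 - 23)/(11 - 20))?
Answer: -1375/9 ≈ -152.78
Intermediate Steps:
(-26 - 29)*((-2 - 23)/(11 - 20)) = -(-1375)/(-9) = -(-1375)*(-1)/9 = -55*25/9 = -1375/9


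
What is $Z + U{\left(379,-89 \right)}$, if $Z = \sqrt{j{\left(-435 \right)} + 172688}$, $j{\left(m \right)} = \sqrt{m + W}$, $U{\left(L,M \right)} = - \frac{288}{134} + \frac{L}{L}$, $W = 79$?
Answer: $- \frac{77}{67} + \sqrt{172688 + 2 i \sqrt{89}} \approx 414.41 + 0.022702 i$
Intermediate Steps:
$U{\left(L,M \right)} = - \frac{77}{67}$ ($U{\left(L,M \right)} = \left(-288\right) \frac{1}{134} + 1 = - \frac{144}{67} + 1 = - \frac{77}{67}$)
$j{\left(m \right)} = \sqrt{79 + m}$ ($j{\left(m \right)} = \sqrt{m + 79} = \sqrt{79 + m}$)
$Z = \sqrt{172688 + 2 i \sqrt{89}}$ ($Z = \sqrt{\sqrt{79 - 435} + 172688} = \sqrt{\sqrt{-356} + 172688} = \sqrt{2 i \sqrt{89} + 172688} = \sqrt{172688 + 2 i \sqrt{89}} \approx 415.56 + 0.023 i$)
$Z + U{\left(379,-89 \right)} = \sqrt{172688 + 2 i \sqrt{89}} - \frac{77}{67} = - \frac{77}{67} + \sqrt{172688 + 2 i \sqrt{89}}$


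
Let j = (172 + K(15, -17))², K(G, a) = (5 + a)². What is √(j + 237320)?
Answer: 6*√9366 ≈ 580.67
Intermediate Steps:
j = 99856 (j = (172 + (5 - 17)²)² = (172 + (-12)²)² = (172 + 144)² = 316² = 99856)
√(j + 237320) = √(99856 + 237320) = √337176 = 6*√9366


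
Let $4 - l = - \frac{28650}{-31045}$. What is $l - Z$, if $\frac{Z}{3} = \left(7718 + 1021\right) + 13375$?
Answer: $- \frac{411898372}{6209} \approx -66339.0$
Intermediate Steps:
$l = \frac{19106}{6209}$ ($l = 4 - - \frac{28650}{-31045} = 4 - \left(-28650\right) \left(- \frac{1}{31045}\right) = 4 - \frac{5730}{6209} = \frac{19106}{6209} \approx 3.0771$)
$Z = 66342$ ($Z = 3 \left(\left(7718 + 1021\right) + 13375\right) = 3 \left(8739 + 13375\right) = 3 \cdot 22114 = 66342$)
$l - Z = \frac{19106}{6209} - 66342 = - \frac{411898372}{6209}$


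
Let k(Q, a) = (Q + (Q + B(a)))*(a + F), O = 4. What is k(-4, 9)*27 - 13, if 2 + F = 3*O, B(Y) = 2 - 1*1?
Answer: -3604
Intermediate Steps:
B(Y) = 1 (B(Y) = 2 - 1 = 1)
F = 10 (F = -2 + 3*4 = -2 + 12 = 10)
k(Q, a) = (1 + 2*Q)*(10 + a) (k(Q, a) = (Q + (Q + 1))*(a + 10) = (Q + (1 + Q))*(10 + a) = (1 + 2*Q)*(10 + a))
k(-4, 9)*27 - 13 = (10 + 9 + 20*(-4) + 2*(-4)*9)*27 - 13 = (10 + 9 - 80 - 72)*27 - 13 = -133*27 - 13 = -3591 - 13 = -3604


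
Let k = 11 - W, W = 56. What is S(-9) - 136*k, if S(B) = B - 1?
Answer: 6110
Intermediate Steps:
k = -45 (k = 11 - 1*56 = 11 - 56 = -45)
S(B) = -1 + B
S(-9) - 136*k = (-1 - 9) - 136*(-45) = -10 + 6120 = 6110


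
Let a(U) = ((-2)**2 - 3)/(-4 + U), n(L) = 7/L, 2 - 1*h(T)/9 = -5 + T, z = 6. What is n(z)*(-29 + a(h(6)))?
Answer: -168/5 ≈ -33.600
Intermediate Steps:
h(T) = 63 - 9*T (h(T) = 18 - 9*(-5 + T) = 18 + (45 - 9*T) = 63 - 9*T)
a(U) = 1/(-4 + U) (a(U) = (4 - 3)/(-4 + U) = 1/(-4 + U))
n(z)*(-29 + a(h(6))) = (7/6)*(-29 + 1/(-4 + (63 - 9*6))) = (7*(1/6))*(-29 + 1/(-4 + (63 - 54))) = 7*(-29 + 1/(-4 + 9))/6 = 7*(-29 + 1/5)/6 = (7/6)*(-144/5) = -168/5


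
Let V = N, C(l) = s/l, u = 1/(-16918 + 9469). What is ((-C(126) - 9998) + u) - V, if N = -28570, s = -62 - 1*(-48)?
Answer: 415030964/22347 ≈ 18572.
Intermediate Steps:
u = -1/7449 (u = 1/(-7449) = -1/7449 ≈ -0.00013425)
s = -14 (s = -62 + 48 = -14)
C(l) = -14/l
V = -28570
((-C(126) - 9998) + u) - V = ((-(-14)/126 - 9998) - 1/7449) - 1*(-28570) = ((-(-14)/126 - 9998) - 1/7449) + 28570 = ((-1*(-1/9) - 9998) - 1/7449) + 28570 = ((1/9 - 9998) - 1/7449) + 28570 = (-89981/9 - 1/7449) + 28570 = -223422826/22347 + 28570 = 415030964/22347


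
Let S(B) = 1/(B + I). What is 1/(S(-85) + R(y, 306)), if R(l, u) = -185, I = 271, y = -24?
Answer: -186/34409 ≈ -0.0054056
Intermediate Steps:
S(B) = 1/(271 + B) (S(B) = 1/(B + 271) = 1/(271 + B))
1/(S(-85) + R(y, 306)) = 1/(1/(271 - 85) - 185) = 1/(1/186 - 185) = 1/(-34409/186) = -186/34409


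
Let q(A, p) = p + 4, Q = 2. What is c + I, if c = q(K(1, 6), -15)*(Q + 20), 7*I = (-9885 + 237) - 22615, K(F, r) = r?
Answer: -4851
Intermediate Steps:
q(A, p) = 4 + p
I = -4609 (I = ((-9885 + 237) - 22615)/7 = (-9648 - 22615)/7 = (⅐)*(-32263) = -4609)
c = -242 (c = (4 - 15)*(2 + 20) = -11*22 = -242)
c + I = -242 - 4609 = -4851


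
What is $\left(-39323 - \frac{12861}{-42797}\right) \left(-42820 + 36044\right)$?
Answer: $\frac{11403286830320}{42797} \approx 2.6645 \cdot 10^{8}$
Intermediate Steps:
$\left(-39323 - \frac{12861}{-42797}\right) \left(-42820 + 36044\right) = \left(-39323 - - \frac{12861}{42797}\right) \left(-6776\right) = \left(-39323 + \frac{12861}{42797}\right) \left(-6776\right) = \left(- \frac{1682893570}{42797}\right) \left(-6776\right) = \frac{11403286830320}{42797}$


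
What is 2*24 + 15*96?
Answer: 1488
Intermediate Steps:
2*24 + 15*96 = 48 + 1440 = 1488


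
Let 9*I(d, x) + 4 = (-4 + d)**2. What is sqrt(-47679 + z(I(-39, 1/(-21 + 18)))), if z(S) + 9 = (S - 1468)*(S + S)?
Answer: I*sqrt(565518) ≈ 752.01*I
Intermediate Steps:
I(d, x) = -4/9 + (-4 + d)**2/9
z(S) = -9 + 2*S*(-1468 + S) (z(S) = -9 + (S - 1468)*(S + S) = -9 + (-1468 + S)*(2*S) = -9 + 2*S*(-1468 + S))
sqrt(-47679 + z(I(-39, 1/(-21 + 18)))) = sqrt(-47679 + (-9 - 2936*(-4/9 + (-4 - 39)**2/9) + 2*(-4/9 + (-4 - 39)**2/9)**2)) = sqrt(-47679 + (-9 - 2936*(-4/9 + (1/9)*(-43)**2) + 2*(-4/9 + (1/9)*(-43)**2)**2)) = sqrt(-47679 + (-9 - 2936*(-4/9 + (1/9)*1849) + 2*(-4/9 + (1/9)*1849)**2)) = sqrt(-47679 + (-9 - 2936*(-4/9 + 1849/9) + 2*(-4/9 + 1849/9)**2)) = sqrt(-47679 + (-9 - 2936*205 + 2*205**2)) = sqrt(-47679 + (-9 - 601880 + 2*42025)) = sqrt(-47679 + (-9 - 601880 + 84050)) = sqrt(-47679 - 517839) = sqrt(-565518) = I*sqrt(565518)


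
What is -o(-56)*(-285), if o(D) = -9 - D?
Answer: 13395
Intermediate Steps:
-o(-56)*(-285) = -(-9 - 1*(-56))*(-285) = -(-9 + 56)*(-285) = -47*(-285) = -1*(-13395) = 13395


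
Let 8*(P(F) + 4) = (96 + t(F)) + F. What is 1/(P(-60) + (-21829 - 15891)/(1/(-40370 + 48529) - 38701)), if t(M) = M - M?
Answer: 315761458/465638209 ≈ 0.67813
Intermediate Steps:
t(M) = 0
P(F) = 8 + F/8 (P(F) = -4 + ((96 + 0) + F)/8 = -4 + (96 + F)/8 = -4 + (12 + F/8) = 8 + F/8)
1/(P(-60) + (-21829 - 15891)/(1/(-40370 + 48529) - 38701)) = 1/((8 + (⅛)*(-60)) + (-21829 - 15891)/(1/(-40370 + 48529) - 38701)) = 1/((8 - 15/2) - 37720/(1/8159 - 38701)) = 1/(½ - 37720/(1/8159 - 38701)) = 1/(½ - 37720/(-315761458/8159)) = 1/(½ - 37720*(-8159/315761458)) = 1/(½ + 153878740/157880729) = 1/(465638209/315761458) = 315761458/465638209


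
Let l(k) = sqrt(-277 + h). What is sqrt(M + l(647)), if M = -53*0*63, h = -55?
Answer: 83**(1/4)*(1 + I) ≈ 3.0183 + 3.0183*I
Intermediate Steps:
l(k) = 2*I*sqrt(83) (l(k) = sqrt(-277 - 55) = sqrt(-332) = 2*I*sqrt(83))
M = 0 (M = 0*63 = 0)
sqrt(M + l(647)) = sqrt(0 + 2*I*sqrt(83)) = sqrt(2*I*sqrt(83)) = sqrt(2)*83**(1/4)*sqrt(I)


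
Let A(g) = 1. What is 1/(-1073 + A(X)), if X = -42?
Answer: -1/1072 ≈ -0.00093284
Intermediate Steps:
1/(-1073 + A(X)) = 1/(-1073 + 1) = 1/(-1072) = -1/1072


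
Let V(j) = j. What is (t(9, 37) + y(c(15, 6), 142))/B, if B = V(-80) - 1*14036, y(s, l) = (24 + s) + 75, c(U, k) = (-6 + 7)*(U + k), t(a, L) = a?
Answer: -129/14116 ≈ -0.0091386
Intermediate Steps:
c(U, k) = U + k (c(U, k) = 1*(U + k) = U + k)
y(s, l) = 99 + s
B = -14116 (B = -80 - 1*14036 = -80 - 14036 = -14116)
(t(9, 37) + y(c(15, 6), 142))/B = (9 + (99 + (15 + 6)))/(-14116) = (9 + (99 + 21))*(-1/14116) = (9 + 120)*(-1/14116) = 129*(-1/14116) = -129/14116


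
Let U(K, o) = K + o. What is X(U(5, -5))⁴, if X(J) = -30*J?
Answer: 0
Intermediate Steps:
X(J) = -30*J
X(U(5, -5))⁴ = (-30*(5 - 5))⁴ = (-30*0)⁴ = 0⁴ = 0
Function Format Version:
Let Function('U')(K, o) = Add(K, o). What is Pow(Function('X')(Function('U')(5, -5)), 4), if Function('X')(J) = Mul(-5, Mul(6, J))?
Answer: 0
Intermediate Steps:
Function('X')(J) = Mul(-30, J)
Pow(Function('X')(Function('U')(5, -5)), 4) = Pow(Mul(-30, Add(5, -5)), 4) = Pow(Mul(-30, 0), 4) = Pow(0, 4) = 0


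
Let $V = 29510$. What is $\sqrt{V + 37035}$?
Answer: $\sqrt{66545} \approx 257.96$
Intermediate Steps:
$\sqrt{V + 37035} = \sqrt{29510 + 37035} = \sqrt{66545}$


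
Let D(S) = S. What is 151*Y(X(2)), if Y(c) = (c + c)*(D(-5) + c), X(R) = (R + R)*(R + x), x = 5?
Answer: 194488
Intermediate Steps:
X(R) = 2*R*(5 + R) (X(R) = (R + R)*(R + 5) = (2*R)*(5 + R) = 2*R*(5 + R))
Y(c) = 2*c*(-5 + c) (Y(c) = (c + c)*(-5 + c) = (2*c)*(-5 + c) = 2*c*(-5 + c))
151*Y(X(2)) = 151*(2*(2*2*(5 + 2))*(-5 + 2*2*(5 + 2))) = 151*(2*(2*2*7)*(-5 + 2*2*7)) = 151*(2*28*(-5 + 28)) = 151*(2*28*23) = 151*1288 = 194488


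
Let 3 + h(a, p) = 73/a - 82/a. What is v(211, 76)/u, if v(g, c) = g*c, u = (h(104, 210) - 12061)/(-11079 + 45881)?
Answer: -3054780352/66035 ≈ -46260.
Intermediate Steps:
h(a, p) = -3 - 9/a (h(a, p) = -3 + (73/a - 82/a) = -3 - 9/a)
u = -1254665/3619408 (u = ((-3 - 9/104) - 12061)/(-11079 + 45881) = ((-3 - 9*1/104) - 12061)/34802 = ((-3 - 9/104) - 12061)*(1/34802) = (-321/104 - 12061)*(1/34802) = -1254665/104*1/34802 = -1254665/3619408 ≈ -0.34665)
v(g, c) = c*g
v(211, 76)/u = (76*211)/(-1254665/3619408) = 16036*(-3619408/1254665) = -3054780352/66035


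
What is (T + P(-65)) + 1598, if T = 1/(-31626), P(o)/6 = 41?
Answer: 58318343/31626 ≈ 1844.0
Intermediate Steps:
P(o) = 246 (P(o) = 6*41 = 246)
T = -1/31626 ≈ -3.1620e-5
(T + P(-65)) + 1598 = (-1/31626 + 246) + 1598 = 7779995/31626 + 1598 = 58318343/31626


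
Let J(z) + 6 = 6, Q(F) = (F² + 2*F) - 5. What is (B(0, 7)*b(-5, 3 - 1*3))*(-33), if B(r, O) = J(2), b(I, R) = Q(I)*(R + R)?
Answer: 0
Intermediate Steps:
Q(F) = -5 + F² + 2*F
b(I, R) = 2*R*(-5 + I² + 2*I) (b(I, R) = (-5 + I² + 2*I)*(R + R) = (-5 + I² + 2*I)*(2*R) = 2*R*(-5 + I² + 2*I))
J(z) = 0 (J(z) = -6 + 6 = 0)
B(r, O) = 0
(B(0, 7)*b(-5, 3 - 1*3))*(-33) = (0*(2*(3 - 1*3)*(-5 + (-5)² + 2*(-5))))*(-33) = (0*(2*(3 - 3)*(-5 + 25 - 10)))*(-33) = (0*(2*0*10))*(-33) = (0*0)*(-33) = 0*(-33) = 0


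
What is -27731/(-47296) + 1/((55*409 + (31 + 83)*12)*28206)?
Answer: 9332587685507/15916990590144 ≈ 0.58633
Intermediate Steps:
-27731/(-47296) + 1/((55*409 + (31 + 83)*12)*28206) = -27731*(-1/47296) + (1/28206)/(22495 + 114*12) = 27731/47296 + (1/28206)/(22495 + 1368) = 27731/47296 + (1/28206)/23863 = 27731/47296 + (1/23863)*(1/28206) = 27731/47296 + 1/673079778 = 9332587685507/15916990590144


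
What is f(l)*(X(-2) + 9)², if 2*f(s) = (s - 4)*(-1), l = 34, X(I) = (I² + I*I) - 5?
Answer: -2160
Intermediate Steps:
X(I) = -5 + 2*I² (X(I) = (I² + I²) - 5 = 2*I² - 5 = -5 + 2*I²)
f(s) = 2 - s/2 (f(s) = ((s - 4)*(-1))/2 = ((-4 + s)*(-1))/2 = (4 - s)/2 = 2 - s/2)
f(l)*(X(-2) + 9)² = (2 - ½*34)*((-5 + 2*(-2)²) + 9)² = (2 - 17)*((-5 + 2*4) + 9)² = -15*((-5 + 8) + 9)² = -15*(3 + 9)² = -15*12² = -15*144 = -2160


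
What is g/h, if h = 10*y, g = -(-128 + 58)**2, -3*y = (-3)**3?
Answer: -490/9 ≈ -54.444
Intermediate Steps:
y = 9 (y = -1/3*(-3)**3 = -1/3*(-27) = 9)
g = -4900 (g = -1*(-70)**2 = -1*4900 = -4900)
h = 90 (h = 10*9 = 90)
g/h = -4900/90 = -4900*1/90 = -490/9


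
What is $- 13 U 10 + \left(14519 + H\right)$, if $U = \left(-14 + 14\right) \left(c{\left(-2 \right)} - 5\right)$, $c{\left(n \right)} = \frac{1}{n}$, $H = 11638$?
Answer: $26157$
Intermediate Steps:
$U = 0$ ($U = \left(-14 + 14\right) \left(\frac{1}{-2} - 5\right) = 0 \left(- \frac{1}{2} - 5\right) = 0 \left(- \frac{11}{2}\right) = 0$)
$- 13 U 10 + \left(14519 + H\right) = \left(-13\right) 0 \cdot 10 + \left(14519 + 11638\right) = 0 \cdot 10 + 26157 = 0 + 26157 = 26157$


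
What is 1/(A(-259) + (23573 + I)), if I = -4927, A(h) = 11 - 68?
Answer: 1/18589 ≈ 5.3795e-5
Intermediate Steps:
A(h) = -57
1/(A(-259) + (23573 + I)) = 1/(-57 + (23573 - 4927)) = 1/(-57 + 18646) = 1/18589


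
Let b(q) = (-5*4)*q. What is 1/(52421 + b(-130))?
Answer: 1/55021 ≈ 1.8175e-5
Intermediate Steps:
b(q) = -20*q
1/(52421 + b(-130)) = 1/(52421 - 20*(-130)) = 1/(52421 + 2600) = 1/55021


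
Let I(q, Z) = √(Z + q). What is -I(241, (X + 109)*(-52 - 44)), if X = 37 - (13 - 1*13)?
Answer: -5*I*√551 ≈ -117.37*I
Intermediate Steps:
X = 37 (X = 37 - (13 - 13) = 37 - 1*0 = 37 + 0 = 37)
-I(241, (X + 109)*(-52 - 44)) = -√((37 + 109)*(-52 - 44) + 241) = -√(146*(-96) + 241) = -√(-14016 + 241) = -√(-13775) = -5*I*√551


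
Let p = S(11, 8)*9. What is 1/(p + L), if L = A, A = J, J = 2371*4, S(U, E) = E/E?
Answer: 1/9493 ≈ 0.00010534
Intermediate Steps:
S(U, E) = 1
J = 9484
A = 9484
L = 9484
p = 9 (p = 1*9 = 9)
1/(p + L) = 1/(9 + 9484) = 1/9493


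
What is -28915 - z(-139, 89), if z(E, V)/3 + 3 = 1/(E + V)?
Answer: -1445297/50 ≈ -28906.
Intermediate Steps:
z(E, V) = -9 + 3/(E + V)
-28915 - z(-139, 89) = -28915 - 3*(1 - 3*(-139) - 3*89)/(-139 + 89) = -28915 - 3*(1 + 417 - 267)/(-50) = -28915 - 3*(-1)*151/50 = -28915 - 1*(-453/50) = -28915 + 453/50 = -1445297/50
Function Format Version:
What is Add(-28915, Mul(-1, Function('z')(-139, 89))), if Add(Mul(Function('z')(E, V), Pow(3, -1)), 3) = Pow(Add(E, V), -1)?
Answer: Rational(-1445297, 50) ≈ -28906.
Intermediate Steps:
Function('z')(E, V) = Add(-9, Mul(3, Pow(Add(E, V), -1)))
Add(-28915, Mul(-1, Function('z')(-139, 89))) = Add(-28915, Mul(-1, Mul(3, Pow(Add(-139, 89), -1), Add(1, Mul(-3, -139), Mul(-3, 89))))) = Add(-28915, Mul(-1, Mul(3, Pow(-50, -1), Add(1, 417, -267)))) = Add(-28915, Mul(-1, Mul(3, Rational(-1, 50), 151))) = Add(-28915, Mul(-1, Rational(-453, 50))) = Add(-28915, Rational(453, 50)) = Rational(-1445297, 50)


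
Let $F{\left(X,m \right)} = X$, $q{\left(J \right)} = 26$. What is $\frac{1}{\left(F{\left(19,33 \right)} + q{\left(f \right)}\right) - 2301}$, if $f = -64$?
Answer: $- \frac{1}{2256} \approx -0.00044326$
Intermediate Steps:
$\frac{1}{\left(F{\left(19,33 \right)} + q{\left(f \right)}\right) - 2301} = \frac{1}{\left(19 + 26\right) - 2301} = \frac{1}{45 - 2301} = \frac{1}{-2256} = - \frac{1}{2256}$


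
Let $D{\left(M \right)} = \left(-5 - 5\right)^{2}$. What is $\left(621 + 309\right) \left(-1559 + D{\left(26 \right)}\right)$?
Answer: $-1356870$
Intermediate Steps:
$D{\left(M \right)} = 100$ ($D{\left(M \right)} = \left(-5 - 5\right)^{2} = \left(-10\right)^{2} = 100$)
$\left(621 + 309\right) \left(-1559 + D{\left(26 \right)}\right) = \left(621 + 309\right) \left(-1559 + 100\right) = 930 \left(-1459\right) = -1356870$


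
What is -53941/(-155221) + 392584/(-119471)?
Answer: -4953899623/1685855281 ≈ -2.9385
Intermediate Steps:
-53941/(-155221) + 392584/(-119471) = -53941*(-1/155221) + 392584*(-1/119471) = 53941/155221 - 392584/119471 = -4953899623/1685855281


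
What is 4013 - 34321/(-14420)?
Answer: 8271683/2060 ≈ 4015.4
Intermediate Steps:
4013 - 34321/(-14420) = 4013 - 34321*(-1)/14420 = 4013 - 1*(-4903/2060) = 4013 + 4903/2060 = 8271683/2060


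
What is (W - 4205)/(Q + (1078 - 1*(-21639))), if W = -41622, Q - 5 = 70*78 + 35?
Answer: -45827/28217 ≈ -1.6241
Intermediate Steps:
Q = 5500 (Q = 5 + (70*78 + 35) = 5 + (5460 + 35) = 5 + 5495 = 5500)
(W - 4205)/(Q + (1078 - 1*(-21639))) = (-41622 - 4205)/(5500 + (1078 - 1*(-21639))) = -45827/(5500 + (1078 + 21639)) = -45827/(5500 + 22717) = -45827/28217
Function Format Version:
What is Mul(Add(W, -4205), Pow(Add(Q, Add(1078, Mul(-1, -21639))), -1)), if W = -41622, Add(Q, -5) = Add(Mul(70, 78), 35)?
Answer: Rational(-45827, 28217) ≈ -1.6241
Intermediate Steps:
Q = 5500 (Q = Add(5, Add(Mul(70, 78), 35)) = Add(5, Add(5460, 35)) = Add(5, 5495) = 5500)
Mul(Add(W, -4205), Pow(Add(Q, Add(1078, Mul(-1, -21639))), -1)) = Mul(Add(-41622, -4205), Pow(Add(5500, Add(1078, Mul(-1, -21639))), -1)) = Mul(-45827, Pow(Add(5500, Add(1078, 21639)), -1)) = Mul(-45827, Pow(Add(5500, 22717), -1)) = Mul(-45827, Pow(28217, -1)) = Mul(-45827, Rational(1, 28217)) = Rational(-45827, 28217)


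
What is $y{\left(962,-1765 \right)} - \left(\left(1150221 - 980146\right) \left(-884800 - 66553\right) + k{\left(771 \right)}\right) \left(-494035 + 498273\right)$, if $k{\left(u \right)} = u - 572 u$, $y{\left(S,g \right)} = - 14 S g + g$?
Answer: $685716059441663$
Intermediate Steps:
$y{\left(S,g \right)} = g - 14 S g$ ($y{\left(S,g \right)} = - 14 S g + g = g - 14 S g$)
$k{\left(u \right)} = - 571 u$ ($k{\left(u \right)} = u - 572 u = - 571 u$)
$y{\left(962,-1765 \right)} - \left(\left(1150221 - 980146\right) \left(-884800 - 66553\right) + k{\left(771 \right)}\right) \left(-494035 + 498273\right) = - 1765 \left(1 - 13468\right) - \left(\left(1150221 - 980146\right) \left(-884800 - 66553\right) - 440241\right) \left(-494035 + 498273\right) = - 1765 \left(1 - 13468\right) - \left(170075 \left(-951353\right) - 440241\right) 4238 = \left(-1765\right) \left(-13467\right) - \left(-161801361475 - 440241\right) 4238 = 23769255 - \left(-161801801716\right) 4238 = 23769255 - -685716035672408 = 23769255 + 685716035672408 = 685716059441663$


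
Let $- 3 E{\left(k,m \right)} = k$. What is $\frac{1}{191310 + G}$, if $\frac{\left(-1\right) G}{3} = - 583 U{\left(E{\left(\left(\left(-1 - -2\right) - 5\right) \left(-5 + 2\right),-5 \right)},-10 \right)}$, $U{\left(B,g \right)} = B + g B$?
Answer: $\frac{1}{254274} \approx 3.9328 \cdot 10^{-6}$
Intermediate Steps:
$E{\left(k,m \right)} = - \frac{k}{3}$
$U{\left(B,g \right)} = B + B g$
$G = 62964$ ($G = - 3 \left(- 583 - \frac{\left(\left(-1 - -2\right) - 5\right) \left(-5 + 2\right)}{3} \left(1 - 10\right)\right) = - 3 \left(- 583 - \frac{\left(\left(-1 + 2\right) - 5\right) \left(-3\right)}{3} \left(-9\right)\right) = - 3 \left(- 583 - \frac{\left(1 - 5\right) \left(-3\right)}{3} \left(-9\right)\right) = - 3 \left(- 583 - \frac{\left(-4\right) \left(-3\right)}{3} \left(-9\right)\right) = - 3 \left(- 583 \left(- \frac{1}{3}\right) 12 \left(-9\right)\right) = - 3 \left(- 583 \left(\left(-4\right) \left(-9\right)\right)\right) = - 3 \left(\left(-583\right) 36\right) = \left(-3\right) \left(-20988\right) = 62964$)
$\frac{1}{191310 + G} = \frac{1}{191310 + 62964} = \frac{1}{254274}$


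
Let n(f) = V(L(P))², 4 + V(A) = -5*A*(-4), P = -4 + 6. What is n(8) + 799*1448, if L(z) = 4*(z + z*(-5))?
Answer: 1571688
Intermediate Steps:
P = 2
L(z) = -16*z (L(z) = 4*(z - 5*z) = 4*(-4*z) = -16*z)
V(A) = -4 + 20*A (V(A) = -4 - 5*A*(-4) = -4 - (-20)*A = -4 + 20*A)
n(f) = 414736 (n(f) = (-4 + 20*(-16*2))² = (-4 + 20*(-32))² = (-4 - 640)² = (-644)² = 414736)
n(8) + 799*1448 = 414736 + 799*1448 = 414736 + 1156952 = 1571688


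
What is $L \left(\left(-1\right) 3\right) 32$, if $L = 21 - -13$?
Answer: $-3264$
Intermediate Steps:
$L = 34$ ($L = 21 + 13 = 34$)
$L \left(\left(-1\right) 3\right) 32 = 34 \left(\left(-1\right) 3\right) 32 = 34 \left(-3\right) 32 = \left(-102\right) 32 = -3264$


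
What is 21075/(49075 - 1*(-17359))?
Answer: 21075/66434 ≈ 0.31723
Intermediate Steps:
21075/(49075 - 1*(-17359)) = 21075/(49075 + 17359) = 21075/66434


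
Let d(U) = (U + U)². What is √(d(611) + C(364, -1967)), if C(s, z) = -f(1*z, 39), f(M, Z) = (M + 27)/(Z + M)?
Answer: √346925478246/482 ≈ 1222.0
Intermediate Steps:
f(M, Z) = (27 + M)/(M + Z)
d(U) = 4*U² (d(U) = (2*U)² = 4*U²)
C(s, z) = -(27 + z)/(39 + z) (C(s, z) = -(27 + 1*z)/(1*z + 39) = -(27 + z)/(z + 39) = -(27 + z)/(39 + z))
√(d(611) + C(364, -1967)) = √(4*611² + (-27 - 1*(-1967))/(39 - 1967)) = √(4*373321 + (-27 + 1967)/(-1928)) = √(1493284 - 1/1928*1940) = √(1493284 - 485/482) = √(719762403/482) = √346925478246/482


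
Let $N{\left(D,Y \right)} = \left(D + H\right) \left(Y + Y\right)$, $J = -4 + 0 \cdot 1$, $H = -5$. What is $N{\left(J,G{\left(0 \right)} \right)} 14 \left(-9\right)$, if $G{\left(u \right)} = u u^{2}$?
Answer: $0$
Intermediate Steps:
$G{\left(u \right)} = u^{3}$
$J = -4$ ($J = -4 + 0 = -4$)
$N{\left(D,Y \right)} = 2 Y \left(-5 + D\right)$ ($N{\left(D,Y \right)} = \left(D - 5\right) \left(Y + Y\right) = \left(-5 + D\right) 2 Y = 2 Y \left(-5 + D\right)$)
$N{\left(J,G{\left(0 \right)} \right)} 14 \left(-9\right) = 2 \cdot 0^{3} \left(-5 - 4\right) 14 \left(-9\right) = 2 \cdot 0 \left(-9\right) 14 \left(-9\right) = 0 \cdot 14 \left(-9\right) = 0 \left(-9\right) = 0$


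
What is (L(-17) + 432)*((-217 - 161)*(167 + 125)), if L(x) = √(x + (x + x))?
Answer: -47682432 - 110376*I*√51 ≈ -4.7682e+7 - 7.8824e+5*I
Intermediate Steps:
L(x) = √3*√x (L(x) = √(x + 2*x) = √(3*x) = √3*√x)
(L(-17) + 432)*((-217 - 161)*(167 + 125)) = (√3*√(-17) + 432)*((-217 - 161)*(167 + 125)) = (√3*(I*√17) + 432)*(-378*292) = (I*√51 + 432)*(-110376) = (432 + I*√51)*(-110376) = -47682432 - 110376*I*√51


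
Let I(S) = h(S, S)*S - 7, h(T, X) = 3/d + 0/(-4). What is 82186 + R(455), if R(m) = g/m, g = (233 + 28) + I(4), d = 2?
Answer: 575306/7 ≈ 82187.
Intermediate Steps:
h(T, X) = 3/2 (h(T, X) = 3/2 + 0/(-4) = 3*(½) + 0*(-¼) = 3/2 + 0 = 3/2)
I(S) = -7 + 3*S/2 (I(S) = 3*S/2 - 7 = -7 + 3*S/2)
g = 260 (g = (233 + 28) + (-7 + (3/2)*4) = 261 + (-7 + 6) = 261 - 1 = 260)
R(m) = 260/m
82186 + R(455) = 82186 + 260/455 = 82186 + 260*(1/455) = 82186 + 4/7 = 575306/7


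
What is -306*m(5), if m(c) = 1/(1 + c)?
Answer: -51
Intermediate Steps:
-306*m(5) = -306/(1 + 5) = -306/6 = -306*⅙ = -51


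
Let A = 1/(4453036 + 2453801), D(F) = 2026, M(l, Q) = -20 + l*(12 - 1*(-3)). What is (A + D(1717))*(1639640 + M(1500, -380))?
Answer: 7752821206772520/2302279 ≈ 3.3675e+9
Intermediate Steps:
M(l, Q) = -20 + 15*l (M(l, Q) = -20 + l*(12 + 3) = -20 + l*15 = -20 + 15*l)
A = 1/6906837 ≈ 1.4478e-7
(A + D(1717))*(1639640 + M(1500, -380)) = (1/6906837 + 2026)*(1639640 + (-20 + 15*1500)) = 13993251763*(1639640 + (-20 + 22500))/6906837 = 13993251763*(1639640 + 22480)/6906837 = (13993251763/6906837)*1662120 = 7752821206772520/2302279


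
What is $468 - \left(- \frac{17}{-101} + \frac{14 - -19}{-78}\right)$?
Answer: $\frac{1229637}{2626} \approx 468.25$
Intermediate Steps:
$468 - \left(- \frac{17}{-101} + \frac{14 - -19}{-78}\right) = 468 - \left(\left(-17\right) \left(- \frac{1}{101}\right) + \left(14 + 19\right) \left(- \frac{1}{78}\right)\right) = 468 - \left(\frac{17}{101} + 33 \left(- \frac{1}{78}\right)\right) = 468 - \left(\frac{17}{101} - \frac{11}{26}\right) = 468 - - \frac{669}{2626} = 468 + \frac{669}{2626} = \frac{1229637}{2626}$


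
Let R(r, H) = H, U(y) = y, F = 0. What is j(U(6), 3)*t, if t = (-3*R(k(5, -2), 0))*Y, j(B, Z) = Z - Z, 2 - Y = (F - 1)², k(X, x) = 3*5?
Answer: 0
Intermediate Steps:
k(X, x) = 15
Y = 1 (Y = 2 - (0 - 1)² = 2 - 1*(-1)² = 2 - 1*1 = 2 - 1 = 1)
j(B, Z) = 0
t = 0 (t = -3*0*1 = 0*1 = 0)
j(U(6), 3)*t = 0*0 = 0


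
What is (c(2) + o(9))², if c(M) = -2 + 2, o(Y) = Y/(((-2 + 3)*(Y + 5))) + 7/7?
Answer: 529/196 ≈ 2.6990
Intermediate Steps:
o(Y) = 1 + Y/(5 + Y) (o(Y) = Y/((1*(5 + Y))) + 7*(⅐) = Y/(5 + Y) + 1 = 1 + Y/(5 + Y))
c(M) = 0
(c(2) + o(9))² = (0 + (5 + 2*9)/(5 + 9))² = (0 + (5 + 18)/14)² = (0 + (1/14)*23)² = (0 + 23/14)² = (23/14)² = 529/196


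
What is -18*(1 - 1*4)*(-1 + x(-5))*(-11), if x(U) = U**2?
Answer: -14256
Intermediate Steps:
-18*(1 - 1*4)*(-1 + x(-5))*(-11) = -18*(1 - 1*4)*(-1 + (-5)**2)*(-11) = -18*(1 - 4)*(-1 + 25)*(-11) = -(-54)*24*(-11) = -18*(-72)*(-11) = 1296*(-11) = -14256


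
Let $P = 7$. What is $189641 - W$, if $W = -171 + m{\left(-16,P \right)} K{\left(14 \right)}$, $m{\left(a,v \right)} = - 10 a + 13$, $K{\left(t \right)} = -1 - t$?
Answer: $192407$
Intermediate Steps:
$m{\left(a,v \right)} = 13 - 10 a$
$W = -2766$ ($W = -171 + \left(13 - -160\right) \left(-1 - 14\right) = -171 + \left(13 + 160\right) \left(-1 - 14\right) = -171 + 173 \left(-15\right) = -171 - 2595 = -2766$)
$189641 - W = 189641 - -2766 = 189641 + 2766 = 192407$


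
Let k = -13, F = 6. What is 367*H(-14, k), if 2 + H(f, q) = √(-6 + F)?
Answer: -734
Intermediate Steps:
H(f, q) = -2 (H(f, q) = -2 + √(-6 + 6) = -2 + √0 = -2 + 0 = -2)
367*H(-14, k) = 367*(-2) = -734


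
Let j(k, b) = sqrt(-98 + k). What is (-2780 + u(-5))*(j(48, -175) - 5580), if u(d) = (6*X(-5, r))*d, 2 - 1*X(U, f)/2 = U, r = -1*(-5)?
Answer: 17856000 - 16000*I*sqrt(2) ≈ 1.7856e+7 - 22627.0*I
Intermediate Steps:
r = 5
X(U, f) = 4 - 2*U
u(d) = 84*d (u(d) = (6*(4 - 2*(-5)))*d = (6*(4 + 10))*d = (6*14)*d = 84*d)
(-2780 + u(-5))*(j(48, -175) - 5580) = (-2780 + 84*(-5))*(sqrt(-98 + 48) - 5580) = (-2780 - 420)*(sqrt(-50) - 5580) = -3200*(5*I*sqrt(2) - 5580) = -3200*(-5580 + 5*I*sqrt(2)) = 17856000 - 16000*I*sqrt(2)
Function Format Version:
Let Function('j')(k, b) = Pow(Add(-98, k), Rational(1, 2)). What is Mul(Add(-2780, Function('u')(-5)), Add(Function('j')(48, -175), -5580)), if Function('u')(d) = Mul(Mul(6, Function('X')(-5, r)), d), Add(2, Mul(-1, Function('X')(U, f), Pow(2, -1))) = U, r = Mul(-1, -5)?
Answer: Add(17856000, Mul(-16000, I, Pow(2, Rational(1, 2)))) ≈ Add(1.7856e+7, Mul(-22627., I))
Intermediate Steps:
r = 5
Function('X')(U, f) = Add(4, Mul(-2, U))
Function('u')(d) = Mul(84, d) (Function('u')(d) = Mul(Mul(6, Add(4, Mul(-2, -5))), d) = Mul(Mul(6, Add(4, 10)), d) = Mul(Mul(6, 14), d) = Mul(84, d))
Mul(Add(-2780, Function('u')(-5)), Add(Function('j')(48, -175), -5580)) = Mul(Add(-2780, Mul(84, -5)), Add(Pow(Add(-98, 48), Rational(1, 2)), -5580)) = Mul(Add(-2780, -420), Add(Pow(-50, Rational(1, 2)), -5580)) = Mul(-3200, Add(Mul(5, I, Pow(2, Rational(1, 2))), -5580)) = Mul(-3200, Add(-5580, Mul(5, I, Pow(2, Rational(1, 2))))) = Add(17856000, Mul(-16000, I, Pow(2, Rational(1, 2))))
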